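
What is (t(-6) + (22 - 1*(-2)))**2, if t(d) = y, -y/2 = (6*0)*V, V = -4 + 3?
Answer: 576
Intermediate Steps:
V = -1
y = 0 (y = -2*6*0*(-1) = -0*(-1) = -2*0 = 0)
t(d) = 0
(t(-6) + (22 - 1*(-2)))**2 = (0 + (22 - 1*(-2)))**2 = (0 + (22 + 2))**2 = (0 + 24)**2 = 24**2 = 576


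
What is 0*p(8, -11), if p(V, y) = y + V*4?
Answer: 0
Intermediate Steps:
p(V, y) = y + 4*V
0*p(8, -11) = 0*(-11 + 4*8) = 0*(-11 + 32) = 0*21 = 0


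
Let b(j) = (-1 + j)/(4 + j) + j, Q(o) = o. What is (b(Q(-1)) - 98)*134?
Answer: -40066/3 ≈ -13355.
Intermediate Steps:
b(j) = j + (-1 + j)/(4 + j) (b(j) = (-1 + j)/(4 + j) + j = j + (-1 + j)/(4 + j))
(b(Q(-1)) - 98)*134 = ((-1 + (-1)**2 + 5*(-1))/(4 - 1) - 98)*134 = ((-1 + 1 - 5)/3 - 98)*134 = ((1/3)*(-5) - 98)*134 = (-5/3 - 98)*134 = -299/3*134 = -40066/3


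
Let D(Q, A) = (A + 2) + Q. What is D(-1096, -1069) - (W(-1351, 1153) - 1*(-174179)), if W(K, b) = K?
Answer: -174991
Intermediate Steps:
D(Q, A) = 2 + A + Q (D(Q, A) = (2 + A) + Q = 2 + A + Q)
D(-1096, -1069) - (W(-1351, 1153) - 1*(-174179)) = (2 - 1069 - 1096) - (-1351 - 1*(-174179)) = -2163 - (-1351 + 174179) = -2163 - 1*172828 = -2163 - 172828 = -174991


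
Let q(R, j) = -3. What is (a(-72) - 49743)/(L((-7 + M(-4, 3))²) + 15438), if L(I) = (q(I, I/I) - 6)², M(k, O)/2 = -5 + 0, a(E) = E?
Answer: -16605/5173 ≈ -3.2099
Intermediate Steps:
M(k, O) = -10 (M(k, O) = 2*(-5 + 0) = 2*(-5) = -10)
L(I) = 81 (L(I) = (-3 - 6)² = (-9)² = 81)
(a(-72) - 49743)/(L((-7 + M(-4, 3))²) + 15438) = (-72 - 49743)/(81 + 15438) = -49815/15519 = -49815*1/15519 = -16605/5173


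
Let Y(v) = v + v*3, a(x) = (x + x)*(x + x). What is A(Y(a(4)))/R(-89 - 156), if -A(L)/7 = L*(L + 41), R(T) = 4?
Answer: -133056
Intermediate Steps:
a(x) = 4*x² (a(x) = (2*x)*(2*x) = 4*x²)
Y(v) = 4*v (Y(v) = v + 3*v = 4*v)
A(L) = -7*L*(41 + L) (A(L) = -7*L*(L + 41) = -7*L*(41 + L))
A(Y(a(4)))/R(-89 - 156) = -7*4*(4*4²)*(41 + 4*(4*4²))/4 = -7*4*(4*16)*(41 + 4*(4*16))*(¼) = -7*4*64*(41 + 4*64)*(¼) = -7*256*(41 + 256)*(¼) = -7*256*297*(¼) = -532224*¼ = -133056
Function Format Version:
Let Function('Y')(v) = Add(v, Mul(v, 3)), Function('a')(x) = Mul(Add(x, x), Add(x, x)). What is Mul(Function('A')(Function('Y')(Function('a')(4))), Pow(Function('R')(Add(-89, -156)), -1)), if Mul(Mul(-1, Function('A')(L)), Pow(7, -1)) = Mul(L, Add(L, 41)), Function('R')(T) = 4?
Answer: -133056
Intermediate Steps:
Function('a')(x) = Mul(4, Pow(x, 2)) (Function('a')(x) = Mul(Mul(2, x), Mul(2, x)) = Mul(4, Pow(x, 2)))
Function('Y')(v) = Mul(4, v) (Function('Y')(v) = Add(v, Mul(3, v)) = Mul(4, v))
Function('A')(L) = Mul(-7, L, Add(41, L)) (Function('A')(L) = Mul(-7, Mul(L, Add(L, 41))) = Mul(-7, Mul(L, Add(41, L))) = Mul(-7, L, Add(41, L)))
Mul(Function('A')(Function('Y')(Function('a')(4))), Pow(Function('R')(Add(-89, -156)), -1)) = Mul(Mul(-7, Mul(4, Mul(4, Pow(4, 2))), Add(41, Mul(4, Mul(4, Pow(4, 2))))), Pow(4, -1)) = Mul(Mul(-7, Mul(4, Mul(4, 16)), Add(41, Mul(4, Mul(4, 16)))), Rational(1, 4)) = Mul(Mul(-7, Mul(4, 64), Add(41, Mul(4, 64))), Rational(1, 4)) = Mul(Mul(-7, 256, Add(41, 256)), Rational(1, 4)) = Mul(Mul(-7, 256, 297), Rational(1, 4)) = Mul(-532224, Rational(1, 4)) = -133056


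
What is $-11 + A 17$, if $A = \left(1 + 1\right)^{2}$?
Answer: $57$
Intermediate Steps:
$A = 4$ ($A = 2^{2} = 4$)
$-11 + A 17 = -11 + 4 \cdot 17 = -11 + 68 = 57$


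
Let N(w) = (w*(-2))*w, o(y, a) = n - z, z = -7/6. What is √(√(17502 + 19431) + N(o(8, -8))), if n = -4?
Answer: √(-578 + 36*√36933)/6 ≈ 13.271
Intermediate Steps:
z = -7/6 (z = -7*⅙ = -7/6 ≈ -1.1667)
o(y, a) = -17/6 (o(y, a) = -4 - 1*(-7/6) = -4 + 7/6 = -17/6)
N(w) = -2*w² (N(w) = (-2*w)*w = -2*w²)
√(√(17502 + 19431) + N(o(8, -8))) = √(√(17502 + 19431) - 2*(-17/6)²) = √(√36933 - 2*289/36) = √(√36933 - 289/18) = √(-289/18 + √36933)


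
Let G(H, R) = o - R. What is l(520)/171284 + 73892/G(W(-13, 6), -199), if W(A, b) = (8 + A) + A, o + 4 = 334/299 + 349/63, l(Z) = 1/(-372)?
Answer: 5543051492862799/15127397964624 ≈ 366.42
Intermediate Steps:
l(Z) = -1/372
o = 50045/18837 (o = -4 + (334/299 + 349/63) = -4 + 125393/18837 = 50045/18837 ≈ 2.6567)
W(A, b) = 8 + 2*A
G(H, R) = 50045/18837 - R
l(520)/171284 + 73892/G(W(-13, 6), -199) = -1/372/171284 + 73892/(50045/18837 - 1*(-199)) = -1/372*1/171284 + 73892/(50045/18837 + 199) = -1/63717648 + 73892/(3798608/18837) = -1/63717648 + 73892*(18837/3798608) = -1/63717648 + 347975901/949652 = 5543051492862799/15127397964624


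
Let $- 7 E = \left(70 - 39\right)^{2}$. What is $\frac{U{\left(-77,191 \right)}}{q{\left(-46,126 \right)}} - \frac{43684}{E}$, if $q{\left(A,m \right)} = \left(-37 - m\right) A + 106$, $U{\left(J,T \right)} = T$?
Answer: $\frac{2325395503}{7307444} \approx 318.22$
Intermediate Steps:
$q{\left(A,m \right)} = 106 + A \left(-37 - m\right)$ ($q{\left(A,m \right)} = A \left(-37 - m\right) + 106 = 106 + A \left(-37 - m\right)$)
$E = - \frac{961}{7}$ ($E = - \frac{\left(70 - 39\right)^{2}}{7} = - \frac{31^{2}}{7} = \left(- \frac{1}{7}\right) 961 = - \frac{961}{7} \approx -137.29$)
$\frac{U{\left(-77,191 \right)}}{q{\left(-46,126 \right)}} - \frac{43684}{E} = \frac{191}{106 - -1702 - \left(-46\right) 126} - \frac{43684}{- \frac{961}{7}} = \frac{191}{106 + 1702 + 5796} - - \frac{305788}{961} = \frac{191}{7604} + \frac{305788}{961} = \frac{2325395503}{7307444}$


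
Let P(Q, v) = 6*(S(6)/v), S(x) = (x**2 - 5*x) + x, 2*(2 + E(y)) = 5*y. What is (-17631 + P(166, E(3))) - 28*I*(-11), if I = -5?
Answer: -210737/11 ≈ -19158.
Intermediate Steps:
E(y) = -2 + 5*y/2 (E(y) = -2 + (5*y)/2 = -2 + 5*y/2)
S(x) = x**2 - 4*x
P(Q, v) = 72/v (P(Q, v) = 6*((6*(-4 + 6))/v) = 6*((6*2)/v) = 6*(12/v) = 72/v)
(-17631 + P(166, E(3))) - 28*I*(-11) = (-17631 + 72/(-2 + (5/2)*3)) - 28*(-5)*(-11) = (-17631 + 72/(-2 + 15/2)) + 140*(-11) = (-17631 + 72/(11/2)) - 1540 = (-17631 + 72*(2/11)) - 1540 = (-17631 + 144/11) - 1540 = -193797/11 - 1540 = -210737/11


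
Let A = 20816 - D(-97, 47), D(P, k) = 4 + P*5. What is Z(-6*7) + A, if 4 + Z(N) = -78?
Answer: 21215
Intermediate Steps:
D(P, k) = 4 + 5*P
Z(N) = -82 (Z(N) = -4 - 78 = -82)
A = 21297 (A = 20816 - (4 + 5*(-97)) = 20816 - (4 - 485) = 20816 - 1*(-481) = 20816 + 481 = 21297)
Z(-6*7) + A = -82 + 21297 = 21215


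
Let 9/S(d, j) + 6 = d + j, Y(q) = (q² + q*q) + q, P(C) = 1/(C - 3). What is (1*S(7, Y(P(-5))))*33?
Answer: 9504/29 ≈ 327.72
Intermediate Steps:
P(C) = 1/(-3 + C)
Y(q) = q + 2*q² (Y(q) = (q² + q²) + q = 2*q² + q = q + 2*q²)
S(d, j) = 9/(-6 + d + j) (S(d, j) = 9/(-6 + (d + j)) = 9/(-6 + d + j))
(1*S(7, Y(P(-5))))*33 = (1*(9/(-6 + 7 + (1 + 2/(-3 - 5))/(-3 - 5))))*33 = (1*(9/(-6 + 7 + (1 + 2/(-8))/(-8))))*33 = (1*(9/(-6 + 7 - (1 + 2*(-⅛))/8)))*33 = (1*(9/(-6 + 7 - (1 - ¼)/8)))*33 = (1*(9/(-6 + 7 - ⅛*¾)))*33 = (1*(9/(-6 + 7 - 3/32)))*33 = (1*(9/(29/32)))*33 = (1*(9*(32/29)))*33 = (1*(288/29))*33 = (288/29)*33 = 9504/29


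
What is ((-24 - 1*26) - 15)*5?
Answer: -325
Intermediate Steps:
((-24 - 1*26) - 15)*5 = ((-24 - 26) - 15)*5 = (-50 - 15)*5 = -65*5 = -325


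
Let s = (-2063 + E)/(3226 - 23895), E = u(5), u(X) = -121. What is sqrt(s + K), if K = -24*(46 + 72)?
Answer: 2*I*sqrt(302451667914)/20669 ≈ 53.216*I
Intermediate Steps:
E = -121
K = -2832 (K = -24*118 = -2832)
s = 2184/20669 (s = (-2063 - 121)/(3226 - 23895) = -2184/(-20669) = -2184*(-1/20669) = 2184/20669 ≈ 0.10567)
sqrt(s + K) = sqrt(2184/20669 - 2832) = sqrt(-58532424/20669) = 2*I*sqrt(302451667914)/20669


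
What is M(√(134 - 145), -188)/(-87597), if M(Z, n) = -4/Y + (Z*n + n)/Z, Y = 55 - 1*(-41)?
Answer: 4513/2102328 - 188*I*√11/963567 ≈ 0.0021467 - 0.0006471*I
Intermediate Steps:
Y = 96 (Y = 55 + 41 = 96)
M(Z, n) = -1/24 + (n + Z*n)/Z (M(Z, n) = -4/96 + (Z*n + n)/Z = -4*1/96 + (n + Z*n)/Z = -1/24 + (n + Z*n)/Z)
M(√(134 - 145), -188)/(-87597) = (-1/24 - 188 - 188/√(134 - 145))/(-87597) = (-1/24 - 188 - 188*(-I*√11/11))*(-1/87597) = (-1/24 - 188 - (-188)*I*√11/11)*(-1/87597) = (-1/24 - 188 + 188*I*√11/11)*(-1/87597) = (-4513/24 + 188*I*√11/11)*(-1/87597) = 4513/2102328 - 188*I*√11/963567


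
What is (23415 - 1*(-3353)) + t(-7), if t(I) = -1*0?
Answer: 26768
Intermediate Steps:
t(I) = 0
(23415 - 1*(-3353)) + t(-7) = (23415 - 1*(-3353)) + 0 = (23415 + 3353) + 0 = 26768 + 0 = 26768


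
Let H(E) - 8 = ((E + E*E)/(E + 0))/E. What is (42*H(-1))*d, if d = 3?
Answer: 1008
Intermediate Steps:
H(E) = 8 + (E + E**2)/E**2 (H(E) = 8 + ((E + E*E)/(E + 0))/E = 8 + ((E + E**2)/E)/E = 8 + (E + E**2)/E**2)
(42*H(-1))*d = (42*(9 + 1/(-1)))*3 = (42*(9 - 1))*3 = (42*8)*3 = 336*3 = 1008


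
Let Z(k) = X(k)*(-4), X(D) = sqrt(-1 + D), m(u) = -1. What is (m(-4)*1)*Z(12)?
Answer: 4*sqrt(11) ≈ 13.266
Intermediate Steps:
Z(k) = -4*sqrt(-1 + k) (Z(k) = sqrt(-1 + k)*(-4) = -4*sqrt(-1 + k))
(m(-4)*1)*Z(12) = (-1*1)*(-4*sqrt(-1 + 12)) = -(-4)*sqrt(11) = 4*sqrt(11)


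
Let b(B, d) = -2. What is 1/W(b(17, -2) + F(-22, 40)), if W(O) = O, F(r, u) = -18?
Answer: -1/20 ≈ -0.050000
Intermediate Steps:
1/W(b(17, -2) + F(-22, 40)) = 1/(-2 - 18) = 1/(-20) = -1/20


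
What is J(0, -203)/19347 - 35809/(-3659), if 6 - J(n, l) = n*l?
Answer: 230939559/23596891 ≈ 9.7869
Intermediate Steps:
J(n, l) = 6 - l*n (J(n, l) = 6 - n*l = 6 - l*n)
J(0, -203)/19347 - 35809/(-3659) = (6 - 1*(-203)*0)/19347 - 35809/(-3659) = (6 + 0)*(1/19347) - 35809*(-1/3659) = 6*(1/19347) + 35809/3659 = 2/6449 + 35809/3659 = 230939559/23596891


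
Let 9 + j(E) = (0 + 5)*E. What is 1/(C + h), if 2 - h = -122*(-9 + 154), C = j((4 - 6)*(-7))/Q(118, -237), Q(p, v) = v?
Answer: 237/4192943 ≈ 5.6524e-5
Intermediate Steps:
j(E) = -9 + 5*E (j(E) = -9 + (0 + 5)*E = -9 + 5*E)
C = -61/237 (C = (-9 + 5*((4 - 6)*(-7)))/(-237) = (-9 + 5*(-2*(-7)))*(-1/237) = (-9 + 5*14)*(-1/237) = (-9 + 70)*(-1/237) = 61*(-1/237) = -61/237 ≈ -0.25738)
h = 17692 (h = 2 - (-122)*(-9 + 154) = 2 - (-122)*145 = 2 - 1*(-17690) = 2 + 17690 = 17692)
1/(C + h) = 1/(-61/237 + 17692) = 1/(4192943/237) = 237/4192943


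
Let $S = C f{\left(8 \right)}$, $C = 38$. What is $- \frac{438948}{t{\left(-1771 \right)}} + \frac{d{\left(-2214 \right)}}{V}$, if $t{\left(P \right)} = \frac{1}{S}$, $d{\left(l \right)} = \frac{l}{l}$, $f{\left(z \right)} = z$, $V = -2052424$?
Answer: $- \frac{273875852625409}{2052424} \approx -1.3344 \cdot 10^{8}$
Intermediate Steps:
$d{\left(l \right)} = 1$
$S = 304$ ($S = 38 \cdot 8 = 304$)
$t{\left(P \right)} = \frac{1}{304}$
$- \frac{438948}{t{\left(-1771 \right)}} + \frac{d{\left(-2214 \right)}}{V} = - 438948 \frac{1}{\frac{1}{304}} + 1 \frac{1}{-2052424} = \left(-438948\right) 304 + 1 \left(- \frac{1}{2052424}\right) = -133440192 - \frac{1}{2052424} = - \frac{273875852625409}{2052424}$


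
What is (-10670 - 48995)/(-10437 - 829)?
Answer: 59665/11266 ≈ 5.2960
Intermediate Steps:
(-10670 - 48995)/(-10437 - 829) = -59665/(-11266) = -59665*(-1/11266) = 59665/11266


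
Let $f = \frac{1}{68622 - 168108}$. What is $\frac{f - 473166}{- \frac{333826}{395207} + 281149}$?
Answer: $- \frac{18603734299699139}{11054060478125262} \approx -1.683$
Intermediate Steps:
$f = - \frac{1}{99486}$ ($f = \frac{1}{-99486} = - \frac{1}{99486} \approx -1.0052 \cdot 10^{-5}$)
$\frac{f - 473166}{- \frac{333826}{395207} + 281149} = \frac{- \frac{1}{99486} - 473166}{- \frac{333826}{395207} + 281149} = - \frac{47073392677}{99486 \left(\left(-333826\right) \frac{1}{395207} + 281149\right)} = - \frac{47073392677}{99486 \left(- \frac{333826}{395207} + 281149\right)} = - \frac{47073392677}{99486 \cdot \frac{111111719017}{395207}} = \left(- \frac{47073392677}{99486}\right) \frac{395207}{111111719017} = - \frac{18603734299699139}{11054060478125262}$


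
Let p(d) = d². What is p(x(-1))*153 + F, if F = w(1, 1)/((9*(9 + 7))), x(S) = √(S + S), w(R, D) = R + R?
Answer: -22031/72 ≈ -305.99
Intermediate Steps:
w(R, D) = 2*R
x(S) = √2*√S (x(S) = √(2*S) = √2*√S)
F = 1/72 (F = (2*1)/((9*(9 + 7))) = 2/((9*16)) = 2/144 = 2*(1/144) = 1/72 ≈ 0.013889)
p(x(-1))*153 + F = (√2*√(-1))²*153 + 1/72 = (√2*I)²*153 + 1/72 = (I*√2)²*153 + 1/72 = -2*153 + 1/72 = -306 + 1/72 = -22031/72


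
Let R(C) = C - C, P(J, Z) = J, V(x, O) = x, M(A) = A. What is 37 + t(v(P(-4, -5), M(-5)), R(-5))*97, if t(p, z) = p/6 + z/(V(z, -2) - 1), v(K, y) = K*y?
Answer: 1081/3 ≈ 360.33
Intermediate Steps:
R(C) = 0
t(p, z) = p/6 + z/(-1 + z) (t(p, z) = p/6 + z/(z - 1) = p*(⅙) + z/(-1 + z) = p/6 + z/(-1 + z))
37 + t(v(P(-4, -5), M(-5)), R(-5))*97 = 37 + ((-(-4)*(-5) + 6*0 - 4*(-5)*0)/(6*(-1 + 0)))*97 = 37 + ((⅙)*(-1*20 + 0 + 20*0)/(-1))*97 = 37 + ((⅙)*(-1)*(-20 + 0 + 0))*97 = 37 + ((⅙)*(-1)*(-20))*97 = 37 + (10/3)*97 = 37 + 970/3 = 1081/3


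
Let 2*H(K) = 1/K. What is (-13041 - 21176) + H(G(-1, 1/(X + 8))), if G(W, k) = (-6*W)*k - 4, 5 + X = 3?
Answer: -205303/6 ≈ -34217.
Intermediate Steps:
X = -2 (X = -5 + 3 = -2)
G(W, k) = -4 - 6*W*k (G(W, k) = -6*W*k - 4 = -4 - 6*W*k)
H(K) = 1/(2*K)
(-13041 - 21176) + H(G(-1, 1/(X + 8))) = (-13041 - 21176) + 1/(2*(-4 - 6*(-1)/(-2 + 8))) = -34217 + 1/(2*(-4 - 6*(-1)/6)) = -34217 + 1/(2*(-4 - 6*(-1)*1/6)) = -34217 + 1/(2*(-4 + 1)) = -34217 + (1/2)/(-3) = -34217 + (1/2)*(-1/3) = -34217 - 1/6 = -205303/6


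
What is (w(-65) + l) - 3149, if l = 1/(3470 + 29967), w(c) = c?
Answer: -107466517/33437 ≈ -3214.0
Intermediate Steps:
l = 1/33437 ≈ 2.9907e-5
(w(-65) + l) - 3149 = (-65 + 1/33437) - 3149 = -2173404/33437 - 3149 = -107466517/33437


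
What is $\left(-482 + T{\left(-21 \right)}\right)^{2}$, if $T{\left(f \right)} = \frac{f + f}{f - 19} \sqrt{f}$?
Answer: $\frac{92920339}{400} - \frac{5061 i \sqrt{21}}{5} \approx 2.323 \cdot 10^{5} - 4638.5 i$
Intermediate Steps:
$T{\left(f \right)} = \frac{2 f^{\frac{3}{2}}}{-19 + f}$ ($T{\left(f \right)} = \frac{2 f}{-19 + f} \sqrt{f} = \frac{2 f^{\frac{3}{2}}}{-19 + f}$)
$\left(-482 + T{\left(-21 \right)}\right)^{2} = \left(-482 + \frac{2 \left(-21\right)^{\frac{3}{2}}}{-19 - 21}\right)^{2} = \left(-482 + \frac{2 \left(- 21 i \sqrt{21}\right)}{-40}\right)^{2} = \left(-482 + 2 \left(- 21 i \sqrt{21}\right) \left(- \frac{1}{40}\right)\right)^{2} = \left(-482 + \frac{21 i \sqrt{21}}{20}\right)^{2}$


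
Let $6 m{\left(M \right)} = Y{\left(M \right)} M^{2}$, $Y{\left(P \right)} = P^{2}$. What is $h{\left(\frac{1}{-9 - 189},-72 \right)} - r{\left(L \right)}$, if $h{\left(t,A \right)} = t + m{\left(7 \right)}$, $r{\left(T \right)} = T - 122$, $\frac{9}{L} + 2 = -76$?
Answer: $\frac{1344341}{2574} \approx 522.28$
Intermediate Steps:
$L = - \frac{3}{26}$ ($L = \frac{9}{-2 - 76} = \frac{9}{-78} = 9 \left(- \frac{1}{78}\right) = - \frac{3}{26} \approx -0.11538$)
$m{\left(M \right)} = \frac{M^{4}}{6}$ ($m{\left(M \right)} = \frac{M^{2} M^{2}}{6} = \frac{M^{4}}{6}$)
$r{\left(T \right)} = -122 + T$
$h{\left(t,A \right)} = \frac{2401}{6} + t$ ($h{\left(t,A \right)} = t + \frac{7^{4}}{6} = t + \frac{1}{6} \cdot 2401 = t + \frac{2401}{6} = \frac{2401}{6} + t$)
$h{\left(\frac{1}{-9 - 189},-72 \right)} - r{\left(L \right)} = \left(\frac{2401}{6} + \frac{1}{-9 - 189}\right) - \left(-122 - \frac{3}{26}\right) = \left(\frac{2401}{6} + \frac{1}{-198}\right) - - \frac{3175}{26} = \left(\frac{2401}{6} - \frac{1}{198}\right) + \frac{3175}{26} = \frac{39616}{99} + \frac{3175}{26} = \frac{1344341}{2574}$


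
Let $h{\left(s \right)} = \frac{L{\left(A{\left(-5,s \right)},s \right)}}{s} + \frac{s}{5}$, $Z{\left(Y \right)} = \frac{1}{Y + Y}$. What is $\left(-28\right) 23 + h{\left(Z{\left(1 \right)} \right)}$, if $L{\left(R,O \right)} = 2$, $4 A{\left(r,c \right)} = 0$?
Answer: $- \frac{6399}{10} \approx -639.9$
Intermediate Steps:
$A{\left(r,c \right)} = 0$ ($A{\left(r,c \right)} = \frac{1}{4} \cdot 0 = 0$)
$Z{\left(Y \right)} = \frac{1}{2 Y}$
$h{\left(s \right)} = \frac{2}{s} + \frac{s}{5}$
$\left(-28\right) 23 + h{\left(Z{\left(1 \right)} \right)} = \left(-28\right) 23 + \left(\frac{2}{\frac{1}{2} \cdot 1^{-1}} + \frac{\frac{1}{2} \cdot 1^{-1}}{5}\right) = -644 + \left(\frac{2}{\frac{1}{2} \cdot 1} + \frac{\frac{1}{2} \cdot 1}{5}\right) = -644 + \left(2 \frac{1}{\frac{1}{2}} + \frac{1}{5} \cdot \frac{1}{2}\right) = -644 + \left(2 \cdot 2 + \frac{1}{10}\right) = -644 + \left(4 + \frac{1}{10}\right) = -644 + \frac{41}{10} = - \frac{6399}{10}$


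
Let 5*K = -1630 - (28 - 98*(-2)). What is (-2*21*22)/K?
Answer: 770/309 ≈ 2.4919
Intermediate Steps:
K = -1854/5 (K = (-1630 - (28 - 98*(-2)))/5 = (-1630 - (28 - 14*(-14)))/5 = (-1630 - (28 + 196))/5 = (-1630 - 1*224)/5 = (-1630 - 224)/5 = (⅕)*(-1854) = -1854/5 ≈ -370.80)
(-2*21*22)/K = (-2*21*22)/(-1854/5) = -42*22*(-5/1854) = -924*(-5/1854) = 770/309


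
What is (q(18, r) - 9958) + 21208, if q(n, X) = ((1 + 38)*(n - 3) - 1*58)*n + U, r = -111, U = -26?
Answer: 20710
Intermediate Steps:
q(n, X) = -26 + n*(-175 + 39*n) (q(n, X) = ((1 + 38)*(n - 3) - 1*58)*n - 26 = (39*(-3 + n) - 58)*n - 26 = ((-117 + 39*n) - 58)*n - 26 = (-175 + 39*n)*n - 26 = n*(-175 + 39*n) - 26 = -26 + n*(-175 + 39*n))
(q(18, r) - 9958) + 21208 = ((-26 - 175*18 + 39*18**2) - 9958) + 21208 = ((-26 - 3150 + 39*324) - 9958) + 21208 = ((-26 - 3150 + 12636) - 9958) + 21208 = (9460 - 9958) + 21208 = -498 + 21208 = 20710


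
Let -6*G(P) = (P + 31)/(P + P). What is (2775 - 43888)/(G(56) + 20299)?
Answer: -9209312/4546947 ≈ -2.0254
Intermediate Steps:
G(P) = -(31 + P)/(12*P) (G(P) = -(P + 31)/(6*(P + P)) = -(31 + P)/(6*(2*P)) = -(31 + P)*1/(2*P)/6 = -(31 + P)/(12*P))
(2775 - 43888)/(G(56) + 20299) = (2775 - 43888)/((1/12)*(-31 - 1*56)/56 + 20299) = -41113/((1/12)*(1/56)*(-31 - 56) + 20299) = -41113/((1/12)*(1/56)*(-87) + 20299) = -41113/(-29/224 + 20299) = -41113/4546947/224 = -41113*224/4546947 = -9209312/4546947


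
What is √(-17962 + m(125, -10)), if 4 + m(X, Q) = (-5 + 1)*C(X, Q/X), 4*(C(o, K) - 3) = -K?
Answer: 2*I*√112363/5 ≈ 134.08*I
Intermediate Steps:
C(o, K) = 3 - K/4 (C(o, K) = 3 + (-K)/4 = 3 - K/4)
m(X, Q) = -16 + Q/X (m(X, Q) = -4 + (-5 + 1)*(3 - Q/(4*X)) = -4 - 4*(3 - Q/(4*X)) = -4 + (-12 + Q/X) = -16 + Q/X)
√(-17962 + m(125, -10)) = √(-17962 + (-16 - 10/125)) = √(-17962 + (-16 - 10*1/125)) = √(-17962 + (-16 - 2/25)) = √(-17962 - 402/25) = √(-449452/25) = 2*I*√112363/5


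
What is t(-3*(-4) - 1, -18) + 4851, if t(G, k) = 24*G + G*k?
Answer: 4917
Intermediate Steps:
t(-3*(-4) - 1, -18) + 4851 = (-3*(-4) - 1)*(24 - 18) + 4851 = (12 - 1)*6 + 4851 = 11*6 + 4851 = 66 + 4851 = 4917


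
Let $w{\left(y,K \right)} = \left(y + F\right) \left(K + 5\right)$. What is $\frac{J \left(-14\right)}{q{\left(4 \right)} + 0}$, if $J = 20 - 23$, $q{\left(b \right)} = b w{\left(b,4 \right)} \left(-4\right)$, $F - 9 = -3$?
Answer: $- \frac{7}{240} \approx -0.029167$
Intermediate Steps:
$F = 6$ ($F = 9 - 3 = 6$)
$w{\left(y,K \right)} = \left(5 + K\right) \left(6 + y\right)$ ($w{\left(y,K \right)} = \left(y + 6\right) \left(K + 5\right) = \left(6 + y\right) \left(5 + K\right) = \left(5 + K\right) \left(6 + y\right)$)
$q{\left(b \right)} = - 4 b \left(54 + 9 b\right)$ ($q{\left(b \right)} = b \left(30 + 5 b + 6 \cdot 4 + 4 b\right) \left(-4\right) = b \left(30 + 5 b + 24 + 4 b\right) \left(-4\right) = b \left(54 + 9 b\right) \left(-4\right) = - 4 b \left(54 + 9 b\right)$)
$J = -3$ ($J = 20 - 23 = -3$)
$\frac{J \left(-14\right)}{q{\left(4 \right)} + 0} = \frac{\left(-3\right) \left(-14\right)}{\left(-36\right) 4 \left(6 + 4\right) + 0} = \frac{42}{\left(-36\right) 4 \cdot 10 + 0} = \frac{42}{-1440 + 0} = \frac{42}{-1440} = 42 \left(- \frac{1}{1440}\right) = - \frac{7}{240}$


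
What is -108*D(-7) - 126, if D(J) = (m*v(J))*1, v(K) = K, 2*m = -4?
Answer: -1638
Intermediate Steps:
m = -2 (m = (1/2)*(-4) = -2)
D(J) = -2*J (D(J) = -2*J*1 = -2*J)
-108*D(-7) - 126 = -(-216)*(-7) - 126 = -108*14 - 126 = -1512 - 126 = -1638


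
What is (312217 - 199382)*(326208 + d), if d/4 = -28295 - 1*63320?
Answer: -4541834420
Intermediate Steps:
d = -366460 (d = 4*(-28295 - 1*63320) = 4*(-28295 - 63320) = 4*(-91615) = -366460)
(312217 - 199382)*(326208 + d) = (312217 - 199382)*(326208 - 366460) = 112835*(-40252) = -4541834420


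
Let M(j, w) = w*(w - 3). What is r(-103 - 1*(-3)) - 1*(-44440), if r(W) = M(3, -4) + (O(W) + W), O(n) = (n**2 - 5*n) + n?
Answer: 54768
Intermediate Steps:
O(n) = n**2 - 4*n
M(j, w) = w*(-3 + w)
r(W) = 28 + W + W*(-4 + W) (r(W) = -4*(-3 - 4) + (W*(-4 + W) + W) = -4*(-7) + (W + W*(-4 + W)) = 28 + (W + W*(-4 + W)) = 28 + W + W*(-4 + W))
r(-103 - 1*(-3)) - 1*(-44440) = (28 + (-103 - 1*(-3)) + (-103 - 1*(-3))*(-4 + (-103 - 1*(-3)))) - 1*(-44440) = (28 + (-103 + 3) + (-103 + 3)*(-4 + (-103 + 3))) + 44440 = (28 - 100 - 100*(-4 - 100)) + 44440 = (28 - 100 - 100*(-104)) + 44440 = (28 - 100 + 10400) + 44440 = 10328 + 44440 = 54768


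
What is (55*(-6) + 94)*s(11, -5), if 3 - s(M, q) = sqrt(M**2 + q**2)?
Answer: -708 + 236*sqrt(146) ≈ 2143.6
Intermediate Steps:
s(M, q) = 3 - sqrt(M**2 + q**2)
(55*(-6) + 94)*s(11, -5) = (55*(-6) + 94)*(3 - sqrt(11**2 + (-5)**2)) = (-330 + 94)*(3 - sqrt(121 + 25)) = -236*(3 - sqrt(146)) = -708 + 236*sqrt(146)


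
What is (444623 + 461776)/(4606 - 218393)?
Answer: -906399/213787 ≈ -4.2397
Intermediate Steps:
(444623 + 461776)/(4606 - 218393) = 906399/(-213787) = 906399*(-1/213787) = -906399/213787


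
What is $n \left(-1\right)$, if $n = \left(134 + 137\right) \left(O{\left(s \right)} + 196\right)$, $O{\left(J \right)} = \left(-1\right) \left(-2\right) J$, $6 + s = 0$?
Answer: $-49864$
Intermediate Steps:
$s = -6$ ($s = -6 + 0 = -6$)
$O{\left(J \right)} = 2 J$
$n = 49864$ ($n = \left(134 + 137\right) \left(2 \left(-6\right) + 196\right) = 271 \left(-12 + 196\right) = 271 \cdot 184 = 49864$)
$n \left(-1\right) = 49864 \left(-1\right) = -49864$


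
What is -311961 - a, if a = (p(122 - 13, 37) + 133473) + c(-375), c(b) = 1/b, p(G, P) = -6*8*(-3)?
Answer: -167091749/375 ≈ -4.4558e+5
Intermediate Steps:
p(G, P) = 144 (p(G, P) = -48*(-3) = 144)
a = 50106374/375 (a = (144 + 133473) + 1/(-375) = 133617 - 1/375 = 50106374/375 ≈ 1.3362e+5)
-311961 - a = -311961 - 1*50106374/375 = -311961 - 50106374/375 = -167091749/375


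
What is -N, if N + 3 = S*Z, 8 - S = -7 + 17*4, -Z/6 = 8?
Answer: -2541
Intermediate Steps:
Z = -48 (Z = -6*8 = -48)
S = -53 (S = 8 - (-7 + 17*4) = 8 - (-7 + 68) = 8 - 1*61 = 8 - 61 = -53)
N = 2541 (N = -3 - 53*(-48) = -3 + 2544 = 2541)
-N = -1*2541 = -2541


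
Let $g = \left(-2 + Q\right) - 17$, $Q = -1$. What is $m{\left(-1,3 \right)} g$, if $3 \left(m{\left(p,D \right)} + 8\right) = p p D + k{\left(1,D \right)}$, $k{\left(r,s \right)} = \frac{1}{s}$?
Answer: $\frac{1240}{9} \approx 137.78$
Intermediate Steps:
$m{\left(p,D \right)} = -8 + \frac{1}{3 D} + \frac{D p^{2}}{3}$ ($m{\left(p,D \right)} = -8 + \frac{p p D + \frac{1}{D}}{3} = -8 + \frac{p^{2} D + \frac{1}{D}}{3} = -8 + \frac{D p^{2} + \frac{1}{D}}{3} = -8 + \frac{\frac{1}{D} + D p^{2}}{3} = -8 + \left(\frac{1}{3 D} + \frac{D p^{2}}{3}\right) = -8 + \frac{1}{3 D} + \frac{D p^{2}}{3}$)
$g = -20$ ($g = \left(-2 - 1\right) - 17 = -3 - 17 = -20$)
$m{\left(-1,3 \right)} g = \frac{1 + 3 \left(-24 + 3 \left(-1\right)^{2}\right)}{3 \cdot 3} \left(-20\right) = \frac{1}{3} \cdot \frac{1}{3} \left(1 + 3 \left(-24 + 3 \cdot 1\right)\right) \left(-20\right) = \frac{1}{3} \cdot \frac{1}{3} \left(1 + 3 \left(-24 + 3\right)\right) \left(-20\right) = \frac{1}{3} \cdot \frac{1}{3} \left(1 + 3 \left(-21\right)\right) \left(-20\right) = \frac{1}{3} \cdot \frac{1}{3} \left(1 - 63\right) \left(-20\right) = \frac{1}{3} \cdot \frac{1}{3} \left(-62\right) \left(-20\right) = \left(- \frac{62}{9}\right) \left(-20\right) = \frac{1240}{9}$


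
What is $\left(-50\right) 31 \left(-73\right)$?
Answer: $113150$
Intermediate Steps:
$\left(-50\right) 31 \left(-73\right) = \left(-1550\right) \left(-73\right) = 113150$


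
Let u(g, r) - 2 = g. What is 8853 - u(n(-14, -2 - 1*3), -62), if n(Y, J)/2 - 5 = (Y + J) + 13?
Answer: 8853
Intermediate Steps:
n(Y, J) = 36 + 2*J + 2*Y (n(Y, J) = 10 + 2*((Y + J) + 13) = 10 + 2*((J + Y) + 13) = 10 + 2*(13 + J + Y) = 10 + (26 + 2*J + 2*Y) = 36 + 2*J + 2*Y)
u(g, r) = 2 + g
8853 - u(n(-14, -2 - 1*3), -62) = 8853 - (2 + (36 + 2*(-2 - 1*3) + 2*(-14))) = 8853 - (2 + (36 + 2*(-2 - 3) - 28)) = 8853 - (2 + (36 + 2*(-5) - 28)) = 8853 - (2 + (36 - 10 - 28)) = 8853 - (2 - 2) = 8853 - 1*0 = 8853 + 0 = 8853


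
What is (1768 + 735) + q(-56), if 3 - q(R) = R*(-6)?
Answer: 2170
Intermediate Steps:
q(R) = 3 + 6*R (q(R) = 3 - R*(-6) = 3 - (-6)*R = 3 + 6*R)
(1768 + 735) + q(-56) = (1768 + 735) + (3 + 6*(-56)) = 2503 + (3 - 336) = 2503 - 333 = 2170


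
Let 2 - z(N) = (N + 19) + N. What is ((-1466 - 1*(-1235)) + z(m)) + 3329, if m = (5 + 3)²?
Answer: 2953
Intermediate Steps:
m = 64 (m = 8² = 64)
z(N) = -17 - 2*N (z(N) = 2 - ((N + 19) + N) = 2 - ((19 + N) + N) = 2 - (19 + 2*N) = 2 + (-19 - 2*N) = -17 - 2*N)
((-1466 - 1*(-1235)) + z(m)) + 3329 = ((-1466 - 1*(-1235)) + (-17 - 2*64)) + 3329 = ((-1466 + 1235) + (-17 - 128)) + 3329 = (-231 - 145) + 3329 = -376 + 3329 = 2953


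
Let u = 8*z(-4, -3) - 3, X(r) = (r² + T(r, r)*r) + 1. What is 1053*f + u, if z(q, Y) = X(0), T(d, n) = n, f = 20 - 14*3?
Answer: -23161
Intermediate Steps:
f = -22 (f = 20 - 42 = -22)
X(r) = 1 + 2*r² (X(r) = (r² + r*r) + 1 = (r² + r²) + 1 = 2*r² + 1 = 1 + 2*r²)
z(q, Y) = 1 (z(q, Y) = 1 + 2*0² = 1 + 2*0 = 1 + 0 = 1)
u = 5 (u = 8*1 - 3 = 8 - 3 = 5)
1053*f + u = 1053*(-22) + 5 = -23166 + 5 = -23161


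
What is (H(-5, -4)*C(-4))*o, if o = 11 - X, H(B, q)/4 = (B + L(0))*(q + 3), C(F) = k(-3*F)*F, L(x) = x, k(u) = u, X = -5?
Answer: -15360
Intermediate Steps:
C(F) = -3*F**2 (C(F) = (-3*F)*F = -3*F**2)
H(B, q) = 4*B*(3 + q) (H(B, q) = 4*((B + 0)*(q + 3)) = 4*(B*(3 + q)) = 4*B*(3 + q))
o = 16 (o = 11 - 1*(-5) = 11 + 5 = 16)
(H(-5, -4)*C(-4))*o = ((4*(-5)*(3 - 4))*(-3*(-4)**2))*16 = ((4*(-5)*(-1))*(-3*16))*16 = (20*(-48))*16 = -960*16 = -15360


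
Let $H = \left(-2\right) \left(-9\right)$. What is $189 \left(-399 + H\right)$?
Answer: $-72009$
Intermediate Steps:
$H = 18$
$189 \left(-399 + H\right) = 189 \left(-399 + 18\right) = 189 \left(-381\right) = -72009$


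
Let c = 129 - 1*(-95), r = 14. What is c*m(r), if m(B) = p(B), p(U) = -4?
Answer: -896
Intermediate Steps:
m(B) = -4
c = 224 (c = 129 + 95 = 224)
c*m(r) = 224*(-4) = -896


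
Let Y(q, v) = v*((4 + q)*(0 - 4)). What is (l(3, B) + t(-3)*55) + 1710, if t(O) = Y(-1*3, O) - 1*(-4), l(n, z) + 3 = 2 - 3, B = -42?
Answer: 2586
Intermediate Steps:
l(n, z) = -4 (l(n, z) = -3 + (2 - 3) = -3 - 1 = -4)
Y(q, v) = v*(-16 - 4*q) (Y(q, v) = v*((4 + q)*(-4)) = v*(-16 - 4*q))
t(O) = 4 - 4*O (t(O) = -4*O*(4 - 1*3) - 1*(-4) = -4*O*(4 - 3) + 4 = -4*O*1 + 4 = -4*O + 4 = 4 - 4*O)
(l(3, B) + t(-3)*55) + 1710 = (-4 + (4 - 4*(-3))*55) + 1710 = (-4 + (4 + 12)*55) + 1710 = (-4 + 16*55) + 1710 = (-4 + 880) + 1710 = 876 + 1710 = 2586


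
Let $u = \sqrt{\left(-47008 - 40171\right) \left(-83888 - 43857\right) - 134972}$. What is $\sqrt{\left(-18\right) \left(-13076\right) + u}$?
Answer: $\sqrt{235368 + \sqrt{11136546383}} \approx 583.86$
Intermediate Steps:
$u = \sqrt{11136546383}$ ($u = \sqrt{\left(-87179\right) \left(-127745\right) - 134972} = \sqrt{11136681355 - 134972} = \sqrt{11136546383} \approx 1.0553 \cdot 10^{5}$)
$\sqrt{\left(-18\right) \left(-13076\right) + u} = \sqrt{\left(-18\right) \left(-13076\right) + \sqrt{11136546383}} = \sqrt{235368 + \sqrt{11136546383}}$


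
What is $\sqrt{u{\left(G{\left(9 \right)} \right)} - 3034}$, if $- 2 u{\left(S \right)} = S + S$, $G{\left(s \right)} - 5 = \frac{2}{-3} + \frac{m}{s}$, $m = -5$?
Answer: $\frac{2 i \sqrt{6835}}{3} \approx 55.116 i$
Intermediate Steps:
$G{\left(s \right)} = \frac{13}{3} - \frac{5}{s}$ ($G{\left(s \right)} = 5 + \left(\frac{2}{-3} - \frac{5}{s}\right) = 5 + \left(2 \left(- \frac{1}{3}\right) - \frac{5}{s}\right) = 5 - \left(\frac{2}{3} + \frac{5}{s}\right) = \frac{13}{3} - \frac{5}{s}$)
$u{\left(S \right)} = - S$ ($u{\left(S \right)} = - \frac{S + S}{2} = - \frac{2 S}{2} = - S$)
$\sqrt{u{\left(G{\left(9 \right)} \right)} - 3034} = \sqrt{- (\frac{13}{3} - \frac{5}{9}) - 3034} = \sqrt{\left(-1\right) \frac{34}{9} - 3034} = \sqrt{- \frac{34}{9} - 3034} = \sqrt{- \frac{27340}{9}} = \frac{2 i \sqrt{6835}}{3}$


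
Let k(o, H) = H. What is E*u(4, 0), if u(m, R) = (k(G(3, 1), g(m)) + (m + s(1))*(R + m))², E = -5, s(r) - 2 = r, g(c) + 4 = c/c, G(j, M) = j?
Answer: -3125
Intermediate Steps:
g(c) = -3 (g(c) = -4 + c/c = -4 + 1 = -3)
s(r) = 2 + r
u(m, R) = (-3 + (3 + m)*(R + m))² (u(m, R) = (-3 + (m + (2 + 1))*(R + m))² = (-3 + (m + 3)*(R + m))² = (-3 + (3 + m)*(R + m))²)
E*u(4, 0) = -5*(-3 + 4² + 3*0 + 3*4 + 0*4)² = -5*(-3 + 16 + 0 + 12 + 0)² = -5*25² = -5*625 = -3125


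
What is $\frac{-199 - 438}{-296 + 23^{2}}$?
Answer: $- \frac{637}{233} \approx -2.7339$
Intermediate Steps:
$\frac{-199 - 438}{-296 + 23^{2}} = - \frac{637}{-296 + 529} = - \frac{637}{233}$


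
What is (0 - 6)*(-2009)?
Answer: 12054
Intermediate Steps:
(0 - 6)*(-2009) = -6*(-2009) = 12054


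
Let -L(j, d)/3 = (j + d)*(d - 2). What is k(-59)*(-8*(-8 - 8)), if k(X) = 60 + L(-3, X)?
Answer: -1444608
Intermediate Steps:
L(j, d) = -3*(-2 + d)*(d + j) (L(j, d) = -3*(j + d)*(d - 2) = -3*(d + j)*(-2 + d) = -3*(-2 + d)*(d + j))
k(X) = 42 - 3*X² + 15*X (k(X) = 60 + (-3*X² + 6*X + 6*(-3) - 3*X*(-3)) = 60 + (-3*X² + 6*X - 18 + 9*X) = 60 + (-18 - 3*X² + 15*X) = 42 - 3*X² + 15*X)
k(-59)*(-8*(-8 - 8)) = (42 - 3*(-59)² + 15*(-59))*(-8*(-8 - 8)) = (42 - 3*3481 - 885)*(-8*(-16)) = (42 - 10443 - 885)*128 = -11286*128 = -1444608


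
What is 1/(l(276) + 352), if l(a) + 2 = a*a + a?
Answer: 1/76802 ≈ 1.3021e-5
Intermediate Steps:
l(a) = -2 + a + a**2 (l(a) = -2 + (a*a + a) = -2 + (a**2 + a) = -2 + (a + a**2) = -2 + a + a**2)
1/(l(276) + 352) = 1/((-2 + 276 + 276**2) + 352) = 1/((-2 + 276 + 76176) + 352) = 1/(76450 + 352) = 1/76802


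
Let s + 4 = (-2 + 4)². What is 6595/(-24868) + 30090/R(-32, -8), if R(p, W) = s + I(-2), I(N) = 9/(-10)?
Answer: -2494280185/74604 ≈ -33434.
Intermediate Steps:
s = 0 (s = -4 + (-2 + 4)² = -4 + 2² = -4 + 4 = 0)
I(N) = -9/10 (I(N) = 9*(-⅒) = -9/10)
R(p, W) = -9/10 (R(p, W) = 0 - 9/10 = -9/10)
6595/(-24868) + 30090/R(-32, -8) = 6595/(-24868) + 30090/(-9/10) = 6595*(-1/24868) + 30090*(-10/9) = -6595/24868 - 100300/3 = -2494280185/74604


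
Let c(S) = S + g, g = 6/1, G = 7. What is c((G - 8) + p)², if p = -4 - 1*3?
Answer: 4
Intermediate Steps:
g = 6 (g = 6*1 = 6)
p = -7 (p = -4 - 3 = -7)
c(S) = 6 + S (c(S) = S + 6 = 6 + S)
c((G - 8) + p)² = (6 + ((7 - 8) - 7))² = (6 + (-1 - 7))² = (6 - 8)² = (-2)² = 4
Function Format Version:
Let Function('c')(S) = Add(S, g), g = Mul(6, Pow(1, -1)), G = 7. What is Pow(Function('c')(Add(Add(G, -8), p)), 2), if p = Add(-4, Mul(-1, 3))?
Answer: 4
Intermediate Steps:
g = 6 (g = Mul(6, 1) = 6)
p = -7 (p = Add(-4, -3) = -7)
Function('c')(S) = Add(6, S) (Function('c')(S) = Add(S, 6) = Add(6, S))
Pow(Function('c')(Add(Add(G, -8), p)), 2) = Pow(Add(6, Add(Add(7, -8), -7)), 2) = Pow(Add(6, Add(-1, -7)), 2) = Pow(Add(6, -8), 2) = Pow(-2, 2) = 4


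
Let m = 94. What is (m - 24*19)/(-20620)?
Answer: 181/10310 ≈ 0.017556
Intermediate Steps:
(m - 24*19)/(-20620) = (94 - 24*19)/(-20620) = (94 - 456)*(-1/20620) = -362*(-1/20620) = 181/10310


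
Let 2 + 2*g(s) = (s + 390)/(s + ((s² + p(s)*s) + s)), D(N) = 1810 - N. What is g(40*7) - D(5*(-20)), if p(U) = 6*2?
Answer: -31462637/16464 ≈ -1911.0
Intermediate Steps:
p(U) = 12
g(s) = -1 + (390 + s)/(2*(s² + 14*s)) (g(s) = -1 + ((s + 390)/(s + ((s² + 12*s) + s)))/2 = -1 + ((390 + s)/(s + (s² + 13*s)))/2 = -1 + ((390 + s)/(s² + 14*s))/2 = -1 + (390 + s)/(2*(s² + 14*s)))
g(40*7) - D(5*(-20)) = (195 - (40*7)² - 540*7)/(((40*7))*(14 + 40*7)) - (1810 - 5*(-20)) = (195 - 1*280² - 27/2*280)/(280*(14 + 280)) - (1810 - 1*(-100)) = (1/280)*(195 - 1*78400 - 3780)/294 - (1810 + 100) = (1/280)*(1/294)*(195 - 78400 - 3780) - 1*1910 = (1/280)*(1/294)*(-81985) - 1910 = -16397/16464 - 1910 = -31462637/16464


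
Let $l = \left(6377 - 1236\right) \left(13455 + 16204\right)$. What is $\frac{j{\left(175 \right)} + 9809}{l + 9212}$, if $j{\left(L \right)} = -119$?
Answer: $\frac{9690}{152486131} \approx 6.3547 \cdot 10^{-5}$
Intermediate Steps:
$l = 152476919$ ($l = 5141 \cdot 29659 = 152476919$)
$\frac{j{\left(175 \right)} + 9809}{l + 9212} = \frac{-119 + 9809}{152476919 + 9212} = \frac{9690}{152486131}$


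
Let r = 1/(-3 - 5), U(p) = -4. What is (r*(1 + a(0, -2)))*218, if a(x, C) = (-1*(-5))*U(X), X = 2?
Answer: 2071/4 ≈ 517.75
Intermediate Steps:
a(x, C) = -20 (a(x, C) = -1*(-5)*(-4) = 5*(-4) = -20)
r = -1/8 (r = 1/(-8) = -1/8 ≈ -0.12500)
(r*(1 + a(0, -2)))*218 = -(1 - 20)/8*218 = -1/8*(-19)*218 = (19/8)*218 = 2071/4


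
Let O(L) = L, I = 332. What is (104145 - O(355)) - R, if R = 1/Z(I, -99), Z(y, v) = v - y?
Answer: 44733491/431 ≈ 1.0379e+5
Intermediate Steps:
R = -1/431 (R = 1/(-99 - 1*332) = 1/(-99 - 332) = 1/(-431) = -1/431 ≈ -0.0023202)
(104145 - O(355)) - R = (104145 - 1*355) - 1*(-1/431) = (104145 - 355) + 1/431 = 103790 + 1/431 = 44733491/431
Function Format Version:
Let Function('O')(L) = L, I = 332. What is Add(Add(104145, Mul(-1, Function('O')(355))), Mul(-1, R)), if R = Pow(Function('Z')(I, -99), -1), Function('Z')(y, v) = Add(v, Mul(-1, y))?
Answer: Rational(44733491, 431) ≈ 1.0379e+5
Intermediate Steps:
R = Rational(-1, 431) (R = Pow(Add(-99, Mul(-1, 332)), -1) = Pow(Add(-99, -332), -1) = Pow(-431, -1) = Rational(-1, 431) ≈ -0.0023202)
Add(Add(104145, Mul(-1, Function('O')(355))), Mul(-1, R)) = Add(Add(104145, Mul(-1, 355)), Mul(-1, Rational(-1, 431))) = Add(Add(104145, -355), Rational(1, 431)) = Add(103790, Rational(1, 431)) = Rational(44733491, 431)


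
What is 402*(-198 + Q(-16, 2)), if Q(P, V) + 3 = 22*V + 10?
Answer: -59094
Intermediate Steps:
Q(P, V) = 7 + 22*V (Q(P, V) = -3 + (22*V + 10) = -3 + (10 + 22*V) = 7 + 22*V)
402*(-198 + Q(-16, 2)) = 402*(-198 + (7 + 22*2)) = 402*(-198 + (7 + 44)) = 402*(-198 + 51) = 402*(-147) = -59094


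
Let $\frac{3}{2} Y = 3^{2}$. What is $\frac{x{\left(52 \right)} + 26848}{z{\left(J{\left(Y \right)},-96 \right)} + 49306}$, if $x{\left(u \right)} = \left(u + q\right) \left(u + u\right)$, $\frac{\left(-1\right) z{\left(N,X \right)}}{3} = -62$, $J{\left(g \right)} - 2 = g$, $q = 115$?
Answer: $\frac{11054}{12373} \approx 0.8934$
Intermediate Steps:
$Y = 6$ ($Y = \frac{2 \cdot 3^{2}}{3} = \frac{2}{3} \cdot 9 = 6$)
$J{\left(g \right)} = 2 + g$
$z{\left(N,X \right)} = 186$ ($z{\left(N,X \right)} = \left(-3\right) \left(-62\right) = 186$)
$x{\left(u \right)} = 2 u \left(115 + u\right)$ ($x{\left(u \right)} = \left(u + 115\right) \left(u + u\right) = \left(115 + u\right) 2 u = 2 u \left(115 + u\right)$)
$\frac{x{\left(52 \right)} + 26848}{z{\left(J{\left(Y \right)},-96 \right)} + 49306} = \frac{2 \cdot 52 \left(115 + 52\right) + 26848}{186 + 49306} = \frac{2 \cdot 52 \cdot 167 + 26848}{49492} = \left(17368 + 26848\right) \frac{1}{49492} = 44216 \cdot \frac{1}{49492} = \frac{11054}{12373}$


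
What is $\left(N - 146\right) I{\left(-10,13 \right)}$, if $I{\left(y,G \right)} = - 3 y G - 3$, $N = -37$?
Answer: $-70821$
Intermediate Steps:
$I{\left(y,G \right)} = -3 - 3 G y$ ($I{\left(y,G \right)} = - 3 G y - 3 = -3 - 3 G y$)
$\left(N - 146\right) I{\left(-10,13 \right)} = \left(-37 - 146\right) \left(-3 - 39 \left(-10\right)\right) = - 183 \left(-3 + 390\right) = \left(-183\right) 387 = -70821$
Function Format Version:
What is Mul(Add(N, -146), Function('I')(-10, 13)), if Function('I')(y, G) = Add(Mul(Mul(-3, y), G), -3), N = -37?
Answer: -70821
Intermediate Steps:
Function('I')(y, G) = Add(-3, Mul(-3, G, y)) (Function('I')(y, G) = Add(Mul(-3, G, y), -3) = Add(-3, Mul(-3, G, y)))
Mul(Add(N, -146), Function('I')(-10, 13)) = Mul(Add(-37, -146), Add(-3, Mul(-3, 13, -10))) = Mul(-183, Add(-3, 390)) = Mul(-183, 387) = -70821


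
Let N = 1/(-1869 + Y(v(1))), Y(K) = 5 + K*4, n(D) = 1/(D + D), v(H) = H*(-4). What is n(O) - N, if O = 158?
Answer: 549/148520 ≈ 0.0036965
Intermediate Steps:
v(H) = -4*H
n(D) = 1/(2*D)
Y(K) = 5 + 4*K
N = -1/1880 (N = 1/(-1869 + (5 + 4*(-4*1))) = 1/(-1869 + (5 + 4*(-4))) = 1/(-1869 + (5 - 16)) = 1/(-1869 - 11) = 1/(-1880) = -1/1880 ≈ -0.00053191)
n(O) - N = (1/2)/158 - 1*(-1/1880) = (1/2)*(1/158) + 1/1880 = 1/316 + 1/1880 = 549/148520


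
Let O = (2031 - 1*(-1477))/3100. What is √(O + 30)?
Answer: √747937/155 ≈ 5.5796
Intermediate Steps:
O = 877/775 (O = (2031 + 1477)*(1/3100) = 3508*(1/3100) = 877/775 ≈ 1.1316)
√(O + 30) = √(877/775 + 30) = √(24127/775) = √747937/155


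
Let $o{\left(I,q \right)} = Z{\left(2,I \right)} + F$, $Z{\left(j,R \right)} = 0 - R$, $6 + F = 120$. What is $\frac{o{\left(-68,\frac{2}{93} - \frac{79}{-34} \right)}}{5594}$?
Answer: $\frac{91}{2797} \approx 0.032535$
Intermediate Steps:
$F = 114$ ($F = -6 + 120 = 114$)
$Z{\left(j,R \right)} = - R$
$o{\left(I,q \right)} = 114 - I$ ($o{\left(I,q \right)} = - I + 114 = 114 - I$)
$\frac{o{\left(-68,\frac{2}{93} - \frac{79}{-34} \right)}}{5594} = \frac{114 - -68}{5594} = \left(114 + 68\right) \frac{1}{5594} = 182 \cdot \frac{1}{5594} = \frac{91}{2797}$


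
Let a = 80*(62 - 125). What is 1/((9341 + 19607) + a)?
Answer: 1/23908 ≈ 4.1827e-5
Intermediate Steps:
a = -5040 (a = 80*(-63) = -5040)
1/((9341 + 19607) + a) = 1/((9341 + 19607) - 5040) = 1/(28948 - 5040) = 1/23908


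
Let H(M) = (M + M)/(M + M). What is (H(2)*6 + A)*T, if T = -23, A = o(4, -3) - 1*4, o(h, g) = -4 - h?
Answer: 138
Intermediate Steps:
A = -12 (A = (-4 - 1*4) - 1*4 = (-4 - 4) - 4 = -8 - 4 = -12)
H(M) = 1 (H(M) = (2*M)/((2*M)) = (2*M)*(1/(2*M)) = 1)
(H(2)*6 + A)*T = (1*6 - 12)*(-23) = (6 - 12)*(-23) = -6*(-23) = 138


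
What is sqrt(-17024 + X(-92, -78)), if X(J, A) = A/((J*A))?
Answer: I*sqrt(36022807)/46 ≈ 130.48*I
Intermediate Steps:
X(J, A) = 1/J (X(J, A) = A/((A*J)) = A*(1/(A*J)) = 1/J)
sqrt(-17024 + X(-92, -78)) = sqrt(-17024 + 1/(-92)) = sqrt(-17024 - 1/92) = sqrt(-1566209/92) = I*sqrt(36022807)/46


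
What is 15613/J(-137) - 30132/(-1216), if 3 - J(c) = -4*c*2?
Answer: 3487217/332272 ≈ 10.495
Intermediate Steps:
J(c) = 3 + 8*c (J(c) = 3 - (-4*c)*2 = 3 - (-8)*c = 3 + 8*c)
15613/J(-137) - 30132/(-1216) = 15613/(3 + 8*(-137)) - 30132/(-1216) = 15613/(3 - 1096) - 30132*(-1/1216) = 15613/(-1093) + 7533/304 = 15613*(-1/1093) + 7533/304 = -15613/1093 + 7533/304 = 3487217/332272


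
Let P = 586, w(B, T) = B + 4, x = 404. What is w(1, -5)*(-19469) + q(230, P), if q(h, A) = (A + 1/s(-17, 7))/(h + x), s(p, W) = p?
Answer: -1049174449/10778 ≈ -97344.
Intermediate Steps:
w(B, T) = 4 + B
q(h, A) = (-1/17 + A)/(404 + h) (q(h, A) = (A + 1/(-17))/(h + 404) = (A - 1/17)/(404 + h) = (-1/17 + A)/(404 + h))
w(1, -5)*(-19469) + q(230, P) = (4 + 1)*(-19469) + (-1/17 + 586)/(404 + 230) = 5*(-19469) + (9961/17)/634 = -97345 + (1/634)*(9961/17) = -97345 + 9961/10778 = -1049174449/10778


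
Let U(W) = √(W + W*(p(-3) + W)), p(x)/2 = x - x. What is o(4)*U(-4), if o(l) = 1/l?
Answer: √3/2 ≈ 0.86602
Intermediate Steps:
p(x) = 0 (p(x) = 2*(x - x) = 2*0 = 0)
U(W) = √(W + W²) (U(W) = √(W + W*(0 + W)) = √(W + W*W) = √(W + W²))
o(4)*U(-4) = √(-4*(1 - 4))/4 = √(-4*(-3))/4 = √12/4 = (2*√3)/4 = √3/2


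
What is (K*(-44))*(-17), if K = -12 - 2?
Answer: -10472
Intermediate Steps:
K = -14
(K*(-44))*(-17) = -14*(-44)*(-17) = 616*(-17) = -10472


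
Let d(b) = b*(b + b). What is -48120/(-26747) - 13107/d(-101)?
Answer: 631171311/545692294 ≈ 1.1566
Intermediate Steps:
d(b) = 2*b² (d(b) = b*(2*b) = 2*b²)
-48120/(-26747) - 13107/d(-101) = -48120/(-26747) - 13107/(2*(-101)²) = -48120*(-1/26747) - 13107/(2*10201) = 48120/26747 - 13107/20402 = 631171311/545692294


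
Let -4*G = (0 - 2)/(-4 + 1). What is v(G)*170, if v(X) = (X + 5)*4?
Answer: 9860/3 ≈ 3286.7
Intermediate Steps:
G = -⅙ (G = -(0 - 2)/(4*(-4 + 1)) = -(-1)/(2*(-3)) = -(-1)*(-1)/(2*3) = -¼*⅔ = -⅙ ≈ -0.16667)
v(X) = 20 + 4*X (v(X) = (5 + X)*4 = 20 + 4*X)
v(G)*170 = (20 + 4*(-⅙))*170 = (20 - ⅔)*170 = (58/3)*170 = 9860/3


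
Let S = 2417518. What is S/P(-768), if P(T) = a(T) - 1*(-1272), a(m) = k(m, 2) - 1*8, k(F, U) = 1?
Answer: 2417518/1265 ≈ 1911.1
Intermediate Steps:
a(m) = -7 (a(m) = 1 - 1*8 = 1 - 8 = -7)
P(T) = 1265 (P(T) = -7 - 1*(-1272) = -7 + 1272 = 1265)
S/P(-768) = 2417518/1265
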